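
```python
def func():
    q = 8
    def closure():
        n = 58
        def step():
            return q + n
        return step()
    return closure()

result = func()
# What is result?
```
66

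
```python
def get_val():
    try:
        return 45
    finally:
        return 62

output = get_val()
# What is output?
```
62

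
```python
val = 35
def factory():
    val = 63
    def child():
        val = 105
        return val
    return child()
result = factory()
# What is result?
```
105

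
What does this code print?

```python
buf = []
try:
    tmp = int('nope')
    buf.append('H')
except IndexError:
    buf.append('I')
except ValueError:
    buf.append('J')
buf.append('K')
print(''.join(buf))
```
JK

ValueError is caught by its specific handler, not IndexError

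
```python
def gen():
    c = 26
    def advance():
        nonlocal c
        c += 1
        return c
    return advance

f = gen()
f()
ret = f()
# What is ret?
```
28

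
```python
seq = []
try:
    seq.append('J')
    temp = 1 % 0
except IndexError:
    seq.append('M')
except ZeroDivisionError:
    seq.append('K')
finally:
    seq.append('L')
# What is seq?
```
['J', 'K', 'L']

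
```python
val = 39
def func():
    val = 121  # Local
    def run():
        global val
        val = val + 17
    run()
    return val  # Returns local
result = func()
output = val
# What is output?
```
56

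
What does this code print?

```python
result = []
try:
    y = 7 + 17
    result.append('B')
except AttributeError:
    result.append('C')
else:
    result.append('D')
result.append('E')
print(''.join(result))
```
BDE

else block runs when no exception occurs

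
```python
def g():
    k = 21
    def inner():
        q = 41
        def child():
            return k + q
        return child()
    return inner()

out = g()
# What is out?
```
62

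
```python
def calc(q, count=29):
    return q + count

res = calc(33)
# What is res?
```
62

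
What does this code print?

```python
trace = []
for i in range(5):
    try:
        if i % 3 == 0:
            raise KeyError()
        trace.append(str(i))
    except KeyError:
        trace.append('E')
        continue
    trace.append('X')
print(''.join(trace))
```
E1X2XE4X

continue in except skips rest of loop body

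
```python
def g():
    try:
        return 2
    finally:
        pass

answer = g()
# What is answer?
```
2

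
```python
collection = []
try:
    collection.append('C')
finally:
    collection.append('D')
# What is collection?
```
['C', 'D']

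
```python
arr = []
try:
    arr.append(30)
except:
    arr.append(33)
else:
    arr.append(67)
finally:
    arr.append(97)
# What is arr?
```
[30, 67, 97]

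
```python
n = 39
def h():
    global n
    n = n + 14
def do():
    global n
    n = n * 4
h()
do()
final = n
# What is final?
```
212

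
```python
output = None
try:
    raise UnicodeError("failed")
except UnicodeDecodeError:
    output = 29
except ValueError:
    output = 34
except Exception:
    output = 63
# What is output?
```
34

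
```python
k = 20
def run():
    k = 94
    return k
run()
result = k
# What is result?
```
20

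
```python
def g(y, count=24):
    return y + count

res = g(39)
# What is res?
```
63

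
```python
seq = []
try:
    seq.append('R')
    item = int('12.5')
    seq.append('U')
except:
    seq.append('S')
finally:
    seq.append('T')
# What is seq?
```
['R', 'S', 'T']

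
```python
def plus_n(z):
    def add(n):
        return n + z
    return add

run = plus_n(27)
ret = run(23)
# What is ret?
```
50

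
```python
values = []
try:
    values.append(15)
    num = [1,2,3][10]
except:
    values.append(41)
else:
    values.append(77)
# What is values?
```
[15, 41]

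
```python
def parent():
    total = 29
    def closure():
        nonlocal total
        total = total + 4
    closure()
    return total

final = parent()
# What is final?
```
33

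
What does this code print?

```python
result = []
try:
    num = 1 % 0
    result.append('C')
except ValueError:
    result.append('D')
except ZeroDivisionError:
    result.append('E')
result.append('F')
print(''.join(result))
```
EF

ZeroDivisionError is caught by its specific handler, not ValueError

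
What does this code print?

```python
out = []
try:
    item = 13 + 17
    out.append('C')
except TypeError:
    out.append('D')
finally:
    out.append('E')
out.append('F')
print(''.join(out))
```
CEF

finally runs after normal execution too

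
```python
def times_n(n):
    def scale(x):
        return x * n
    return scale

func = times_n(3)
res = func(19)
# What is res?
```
57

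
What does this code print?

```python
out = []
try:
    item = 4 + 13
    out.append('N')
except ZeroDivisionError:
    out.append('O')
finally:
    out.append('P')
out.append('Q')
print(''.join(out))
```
NPQ

finally runs after normal execution too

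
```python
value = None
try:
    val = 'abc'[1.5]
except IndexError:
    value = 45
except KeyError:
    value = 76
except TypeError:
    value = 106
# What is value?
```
106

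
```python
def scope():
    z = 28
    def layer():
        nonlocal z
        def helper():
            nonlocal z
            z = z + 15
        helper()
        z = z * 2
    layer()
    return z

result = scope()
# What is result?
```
86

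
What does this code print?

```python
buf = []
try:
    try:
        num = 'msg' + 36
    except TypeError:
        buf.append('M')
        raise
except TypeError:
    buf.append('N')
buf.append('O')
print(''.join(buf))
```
MNO

raise without argument re-raises current exception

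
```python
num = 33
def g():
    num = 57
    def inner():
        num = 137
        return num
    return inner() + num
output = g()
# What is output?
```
194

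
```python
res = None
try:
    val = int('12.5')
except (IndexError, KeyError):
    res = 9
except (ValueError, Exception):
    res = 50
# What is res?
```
50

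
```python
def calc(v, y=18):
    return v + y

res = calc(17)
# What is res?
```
35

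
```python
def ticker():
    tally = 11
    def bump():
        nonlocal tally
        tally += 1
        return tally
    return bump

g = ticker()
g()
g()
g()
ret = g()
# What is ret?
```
15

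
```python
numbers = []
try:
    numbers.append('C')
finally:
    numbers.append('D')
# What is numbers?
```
['C', 'D']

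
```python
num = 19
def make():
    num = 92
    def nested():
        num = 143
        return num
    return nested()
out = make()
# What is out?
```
143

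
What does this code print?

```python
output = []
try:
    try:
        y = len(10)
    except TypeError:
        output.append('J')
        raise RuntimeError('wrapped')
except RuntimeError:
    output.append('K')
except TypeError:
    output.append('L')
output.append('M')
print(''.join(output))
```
JKM

RuntimeError raised and caught, original TypeError not re-raised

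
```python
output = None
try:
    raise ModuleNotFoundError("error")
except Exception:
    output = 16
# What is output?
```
16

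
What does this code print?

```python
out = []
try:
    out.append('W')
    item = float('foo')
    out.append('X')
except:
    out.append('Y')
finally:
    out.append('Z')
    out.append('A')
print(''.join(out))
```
WYZA

Code before exception runs, then except, then all of finally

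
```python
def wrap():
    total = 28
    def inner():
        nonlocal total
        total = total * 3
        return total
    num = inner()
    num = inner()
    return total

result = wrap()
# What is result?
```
252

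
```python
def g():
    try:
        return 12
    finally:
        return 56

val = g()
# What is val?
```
56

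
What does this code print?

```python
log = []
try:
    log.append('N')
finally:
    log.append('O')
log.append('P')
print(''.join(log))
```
NOP

try/finally without except, no exception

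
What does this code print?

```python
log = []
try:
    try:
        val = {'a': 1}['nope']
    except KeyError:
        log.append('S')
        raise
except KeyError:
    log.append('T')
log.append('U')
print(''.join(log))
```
STU

raise without argument re-raises current exception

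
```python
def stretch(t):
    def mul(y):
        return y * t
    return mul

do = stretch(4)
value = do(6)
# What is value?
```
24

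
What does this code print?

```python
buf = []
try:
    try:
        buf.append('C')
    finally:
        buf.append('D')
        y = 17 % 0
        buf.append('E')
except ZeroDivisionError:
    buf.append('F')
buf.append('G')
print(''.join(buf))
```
CDFG

Exception in inner finally caught by outer except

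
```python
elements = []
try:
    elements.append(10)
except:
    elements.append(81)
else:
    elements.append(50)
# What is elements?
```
[10, 50]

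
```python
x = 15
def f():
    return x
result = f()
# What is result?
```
15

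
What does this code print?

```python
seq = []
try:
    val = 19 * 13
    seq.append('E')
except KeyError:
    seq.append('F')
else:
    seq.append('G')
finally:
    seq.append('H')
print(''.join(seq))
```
EGH

else runs before finally when no exception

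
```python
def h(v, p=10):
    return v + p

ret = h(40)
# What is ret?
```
50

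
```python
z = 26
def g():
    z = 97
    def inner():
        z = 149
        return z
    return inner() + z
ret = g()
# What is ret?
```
246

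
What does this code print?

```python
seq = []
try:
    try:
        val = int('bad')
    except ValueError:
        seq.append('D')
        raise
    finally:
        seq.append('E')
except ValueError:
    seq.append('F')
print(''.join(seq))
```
DEF

finally runs before re-raised exception propagates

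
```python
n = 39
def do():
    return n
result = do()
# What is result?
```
39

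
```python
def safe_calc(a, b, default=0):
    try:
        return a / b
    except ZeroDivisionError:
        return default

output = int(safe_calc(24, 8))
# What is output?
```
3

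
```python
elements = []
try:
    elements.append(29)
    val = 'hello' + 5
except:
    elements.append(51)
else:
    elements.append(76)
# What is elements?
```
[29, 51]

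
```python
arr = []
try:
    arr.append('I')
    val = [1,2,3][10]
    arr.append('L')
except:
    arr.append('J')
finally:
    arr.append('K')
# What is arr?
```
['I', 'J', 'K']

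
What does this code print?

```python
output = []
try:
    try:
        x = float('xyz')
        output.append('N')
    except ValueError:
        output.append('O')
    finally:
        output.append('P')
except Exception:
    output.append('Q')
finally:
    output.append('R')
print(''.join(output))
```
OPR

Both finally blocks run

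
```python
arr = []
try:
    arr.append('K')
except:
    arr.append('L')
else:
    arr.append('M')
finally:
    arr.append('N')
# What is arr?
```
['K', 'M', 'N']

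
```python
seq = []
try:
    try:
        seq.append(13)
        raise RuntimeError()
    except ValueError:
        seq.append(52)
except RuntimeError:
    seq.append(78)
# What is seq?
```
[13, 78]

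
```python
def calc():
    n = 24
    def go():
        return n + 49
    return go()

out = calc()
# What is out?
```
73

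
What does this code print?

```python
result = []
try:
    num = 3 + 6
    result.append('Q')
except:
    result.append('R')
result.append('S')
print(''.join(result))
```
QS

No exception, try block completes normally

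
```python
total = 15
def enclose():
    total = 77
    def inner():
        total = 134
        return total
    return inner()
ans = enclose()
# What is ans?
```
134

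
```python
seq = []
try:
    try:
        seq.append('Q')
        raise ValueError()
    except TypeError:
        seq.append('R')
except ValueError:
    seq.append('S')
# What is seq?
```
['Q', 'S']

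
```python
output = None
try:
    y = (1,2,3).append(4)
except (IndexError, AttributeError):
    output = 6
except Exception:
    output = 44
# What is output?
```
6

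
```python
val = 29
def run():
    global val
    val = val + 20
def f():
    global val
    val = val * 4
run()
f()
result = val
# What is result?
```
196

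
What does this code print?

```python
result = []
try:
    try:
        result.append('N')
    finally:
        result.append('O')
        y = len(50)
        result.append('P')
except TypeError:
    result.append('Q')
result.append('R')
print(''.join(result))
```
NOQR

Exception in inner finally caught by outer except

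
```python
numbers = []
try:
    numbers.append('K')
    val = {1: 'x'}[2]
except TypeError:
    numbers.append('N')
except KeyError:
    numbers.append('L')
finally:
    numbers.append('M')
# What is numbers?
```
['K', 'L', 'M']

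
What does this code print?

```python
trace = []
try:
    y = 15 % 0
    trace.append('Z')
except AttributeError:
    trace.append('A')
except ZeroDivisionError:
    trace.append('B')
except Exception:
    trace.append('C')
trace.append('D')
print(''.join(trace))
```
BD

ZeroDivisionError matches before generic Exception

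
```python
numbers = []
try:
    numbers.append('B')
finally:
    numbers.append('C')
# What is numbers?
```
['B', 'C']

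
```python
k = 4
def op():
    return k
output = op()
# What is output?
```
4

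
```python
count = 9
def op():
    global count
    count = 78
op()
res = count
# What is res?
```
78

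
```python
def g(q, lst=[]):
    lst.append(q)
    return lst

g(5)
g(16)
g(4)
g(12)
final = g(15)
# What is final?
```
[5, 16, 4, 12, 15]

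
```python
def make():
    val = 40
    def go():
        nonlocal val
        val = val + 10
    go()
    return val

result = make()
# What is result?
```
50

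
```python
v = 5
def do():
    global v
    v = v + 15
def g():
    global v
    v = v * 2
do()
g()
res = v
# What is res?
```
40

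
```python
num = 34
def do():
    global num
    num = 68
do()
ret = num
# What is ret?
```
68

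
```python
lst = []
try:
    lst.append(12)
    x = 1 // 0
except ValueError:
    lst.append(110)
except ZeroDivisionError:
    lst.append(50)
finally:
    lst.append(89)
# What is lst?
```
[12, 50, 89]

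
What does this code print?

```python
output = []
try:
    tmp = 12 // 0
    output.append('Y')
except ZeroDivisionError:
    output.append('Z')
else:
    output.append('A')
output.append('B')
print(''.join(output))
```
ZB

else block skipped when exception is caught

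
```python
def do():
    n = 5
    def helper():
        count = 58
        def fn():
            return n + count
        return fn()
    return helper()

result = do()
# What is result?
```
63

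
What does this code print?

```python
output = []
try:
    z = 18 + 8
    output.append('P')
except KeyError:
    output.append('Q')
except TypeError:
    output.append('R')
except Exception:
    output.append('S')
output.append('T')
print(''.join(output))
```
PT

No exception, try block completes normally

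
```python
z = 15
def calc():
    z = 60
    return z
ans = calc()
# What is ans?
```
60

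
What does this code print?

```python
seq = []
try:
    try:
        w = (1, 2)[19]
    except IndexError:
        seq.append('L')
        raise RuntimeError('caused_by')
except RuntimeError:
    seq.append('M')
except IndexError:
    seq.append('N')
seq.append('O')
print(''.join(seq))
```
LMO

RuntimeError raised and caught, original IndexError not re-raised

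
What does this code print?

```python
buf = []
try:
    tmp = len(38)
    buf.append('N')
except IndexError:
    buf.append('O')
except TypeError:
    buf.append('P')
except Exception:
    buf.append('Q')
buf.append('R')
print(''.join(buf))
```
PR

TypeError matches before generic Exception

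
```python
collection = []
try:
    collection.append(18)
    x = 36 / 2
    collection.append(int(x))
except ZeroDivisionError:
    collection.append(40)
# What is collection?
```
[18, 18]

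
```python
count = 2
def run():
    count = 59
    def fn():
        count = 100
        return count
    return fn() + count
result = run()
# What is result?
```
159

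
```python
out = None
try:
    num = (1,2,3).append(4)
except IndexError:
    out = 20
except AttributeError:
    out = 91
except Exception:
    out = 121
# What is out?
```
91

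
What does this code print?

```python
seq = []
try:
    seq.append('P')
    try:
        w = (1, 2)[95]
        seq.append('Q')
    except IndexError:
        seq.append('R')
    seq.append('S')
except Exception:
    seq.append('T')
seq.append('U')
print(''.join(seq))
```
PRSU

Inner exception caught by inner handler, outer continues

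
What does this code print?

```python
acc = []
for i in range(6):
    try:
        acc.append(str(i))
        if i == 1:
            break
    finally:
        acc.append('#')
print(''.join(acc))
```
0#1#

finally runs even when breaking out of loop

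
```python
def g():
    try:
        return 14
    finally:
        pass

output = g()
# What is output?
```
14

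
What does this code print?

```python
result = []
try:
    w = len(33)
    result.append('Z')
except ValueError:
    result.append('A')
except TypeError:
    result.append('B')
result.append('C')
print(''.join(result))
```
BC

TypeError is caught by its specific handler, not ValueError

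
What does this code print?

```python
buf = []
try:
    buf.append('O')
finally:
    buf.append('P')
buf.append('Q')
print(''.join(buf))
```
OPQ

try/finally without except, no exception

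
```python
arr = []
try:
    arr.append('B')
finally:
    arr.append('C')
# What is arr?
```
['B', 'C']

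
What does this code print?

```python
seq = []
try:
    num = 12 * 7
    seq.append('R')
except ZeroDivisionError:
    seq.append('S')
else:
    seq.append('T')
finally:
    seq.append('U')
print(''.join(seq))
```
RTU

else runs before finally when no exception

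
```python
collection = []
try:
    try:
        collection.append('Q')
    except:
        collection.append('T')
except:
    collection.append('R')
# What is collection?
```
['Q']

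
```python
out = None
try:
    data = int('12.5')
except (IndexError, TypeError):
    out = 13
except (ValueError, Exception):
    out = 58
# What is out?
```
58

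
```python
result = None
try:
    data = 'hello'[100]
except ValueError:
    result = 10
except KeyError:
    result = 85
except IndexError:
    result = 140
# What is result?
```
140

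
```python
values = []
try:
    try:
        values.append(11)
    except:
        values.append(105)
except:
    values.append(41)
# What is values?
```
[11]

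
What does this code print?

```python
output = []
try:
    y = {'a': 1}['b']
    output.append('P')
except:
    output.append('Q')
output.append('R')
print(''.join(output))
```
QR

Exception raised in try, caught by bare except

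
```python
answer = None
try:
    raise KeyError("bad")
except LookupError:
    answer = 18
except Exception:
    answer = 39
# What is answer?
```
18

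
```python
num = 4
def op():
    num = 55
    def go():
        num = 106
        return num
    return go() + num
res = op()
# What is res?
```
161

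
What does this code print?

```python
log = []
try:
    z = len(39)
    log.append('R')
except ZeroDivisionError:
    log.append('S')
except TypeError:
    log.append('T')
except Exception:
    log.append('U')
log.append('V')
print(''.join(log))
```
TV

TypeError matches before generic Exception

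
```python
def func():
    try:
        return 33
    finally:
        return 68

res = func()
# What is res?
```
68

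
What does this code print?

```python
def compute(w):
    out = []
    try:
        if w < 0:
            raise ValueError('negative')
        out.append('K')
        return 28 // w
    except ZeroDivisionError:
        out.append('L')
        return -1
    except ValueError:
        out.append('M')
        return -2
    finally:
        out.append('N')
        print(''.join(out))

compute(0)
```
KLN

w=0 causes ZeroDivisionError, caught, finally prints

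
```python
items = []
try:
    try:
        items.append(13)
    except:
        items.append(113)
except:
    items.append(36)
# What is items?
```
[13]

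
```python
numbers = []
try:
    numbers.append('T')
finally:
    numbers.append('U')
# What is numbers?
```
['T', 'U']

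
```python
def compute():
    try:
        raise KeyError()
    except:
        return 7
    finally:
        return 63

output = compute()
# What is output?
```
63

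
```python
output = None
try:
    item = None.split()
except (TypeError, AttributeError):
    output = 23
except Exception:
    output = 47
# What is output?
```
23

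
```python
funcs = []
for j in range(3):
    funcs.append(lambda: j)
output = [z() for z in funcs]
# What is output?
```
[2, 2, 2]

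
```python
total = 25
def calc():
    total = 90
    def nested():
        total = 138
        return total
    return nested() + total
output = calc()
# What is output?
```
228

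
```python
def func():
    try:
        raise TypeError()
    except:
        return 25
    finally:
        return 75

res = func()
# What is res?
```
75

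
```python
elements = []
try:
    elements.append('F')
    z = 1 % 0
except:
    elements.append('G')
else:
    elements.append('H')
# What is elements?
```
['F', 'G']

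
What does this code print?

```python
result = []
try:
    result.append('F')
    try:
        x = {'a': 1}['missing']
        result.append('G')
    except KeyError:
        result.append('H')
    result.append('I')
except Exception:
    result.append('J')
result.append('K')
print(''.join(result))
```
FHIK

Inner exception caught by inner handler, outer continues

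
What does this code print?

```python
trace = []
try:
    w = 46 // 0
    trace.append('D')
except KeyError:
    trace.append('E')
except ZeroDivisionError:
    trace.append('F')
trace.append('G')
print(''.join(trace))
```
FG

ZeroDivisionError is caught by its specific handler, not KeyError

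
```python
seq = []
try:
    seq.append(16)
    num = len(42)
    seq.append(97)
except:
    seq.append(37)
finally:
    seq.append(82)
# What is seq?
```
[16, 37, 82]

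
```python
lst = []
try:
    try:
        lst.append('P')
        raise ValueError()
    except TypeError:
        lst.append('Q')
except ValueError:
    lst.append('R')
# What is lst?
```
['P', 'R']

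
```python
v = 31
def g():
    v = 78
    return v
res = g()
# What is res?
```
78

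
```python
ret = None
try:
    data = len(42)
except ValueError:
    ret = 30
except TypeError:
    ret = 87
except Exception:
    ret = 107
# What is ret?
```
87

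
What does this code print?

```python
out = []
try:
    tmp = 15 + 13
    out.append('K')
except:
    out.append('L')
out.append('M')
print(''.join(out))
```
KM

No exception, try block completes normally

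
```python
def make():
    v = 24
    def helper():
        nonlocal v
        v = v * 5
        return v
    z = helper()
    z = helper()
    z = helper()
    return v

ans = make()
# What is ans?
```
3000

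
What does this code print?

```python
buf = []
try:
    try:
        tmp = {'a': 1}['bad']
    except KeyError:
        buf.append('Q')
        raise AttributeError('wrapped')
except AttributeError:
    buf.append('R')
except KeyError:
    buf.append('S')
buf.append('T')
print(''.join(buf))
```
QRT

AttributeError raised and caught, original KeyError not re-raised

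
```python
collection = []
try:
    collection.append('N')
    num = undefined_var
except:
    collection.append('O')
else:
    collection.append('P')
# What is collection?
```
['N', 'O']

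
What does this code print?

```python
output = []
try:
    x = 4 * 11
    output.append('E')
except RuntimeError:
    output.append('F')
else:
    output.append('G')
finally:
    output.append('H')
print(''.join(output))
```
EGH

else runs before finally when no exception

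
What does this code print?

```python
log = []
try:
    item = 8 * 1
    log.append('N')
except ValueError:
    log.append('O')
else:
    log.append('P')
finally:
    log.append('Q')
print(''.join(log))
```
NPQ

else runs before finally when no exception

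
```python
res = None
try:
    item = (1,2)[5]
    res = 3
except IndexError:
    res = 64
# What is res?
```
64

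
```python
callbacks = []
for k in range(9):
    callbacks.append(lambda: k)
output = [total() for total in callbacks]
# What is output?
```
[8, 8, 8, 8, 8, 8, 8, 8, 8]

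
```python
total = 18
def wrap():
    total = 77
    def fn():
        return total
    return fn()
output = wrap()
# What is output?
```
77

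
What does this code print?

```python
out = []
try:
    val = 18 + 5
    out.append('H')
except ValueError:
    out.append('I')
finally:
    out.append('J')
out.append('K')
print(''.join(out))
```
HJK

finally runs after normal execution too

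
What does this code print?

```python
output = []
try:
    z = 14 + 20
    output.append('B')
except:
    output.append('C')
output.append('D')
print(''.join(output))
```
BD

No exception, try block completes normally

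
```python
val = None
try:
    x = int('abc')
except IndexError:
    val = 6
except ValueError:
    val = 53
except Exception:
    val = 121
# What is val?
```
53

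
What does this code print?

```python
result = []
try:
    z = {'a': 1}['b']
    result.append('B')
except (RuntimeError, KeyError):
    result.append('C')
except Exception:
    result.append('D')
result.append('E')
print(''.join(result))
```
CE

KeyError matches tuple containing it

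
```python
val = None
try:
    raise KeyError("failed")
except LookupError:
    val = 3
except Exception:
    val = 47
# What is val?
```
3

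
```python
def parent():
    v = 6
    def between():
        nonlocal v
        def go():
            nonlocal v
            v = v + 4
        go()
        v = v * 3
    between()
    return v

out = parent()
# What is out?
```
30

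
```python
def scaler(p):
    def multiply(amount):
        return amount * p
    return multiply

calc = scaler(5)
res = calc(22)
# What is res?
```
110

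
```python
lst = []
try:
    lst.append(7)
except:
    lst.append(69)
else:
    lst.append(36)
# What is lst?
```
[7, 36]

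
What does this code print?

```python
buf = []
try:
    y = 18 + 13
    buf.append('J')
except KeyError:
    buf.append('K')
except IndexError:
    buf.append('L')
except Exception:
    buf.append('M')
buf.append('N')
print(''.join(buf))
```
JN

No exception, try block completes normally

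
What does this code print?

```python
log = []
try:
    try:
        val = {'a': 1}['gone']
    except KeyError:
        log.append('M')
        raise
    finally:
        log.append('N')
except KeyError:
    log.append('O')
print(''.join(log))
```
MNO

finally runs before re-raised exception propagates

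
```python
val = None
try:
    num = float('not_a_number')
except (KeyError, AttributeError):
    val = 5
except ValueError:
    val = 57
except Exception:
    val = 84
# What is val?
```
57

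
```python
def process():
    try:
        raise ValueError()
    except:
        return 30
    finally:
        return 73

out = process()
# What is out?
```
73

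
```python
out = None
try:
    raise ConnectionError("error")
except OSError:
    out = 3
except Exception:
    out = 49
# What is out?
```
3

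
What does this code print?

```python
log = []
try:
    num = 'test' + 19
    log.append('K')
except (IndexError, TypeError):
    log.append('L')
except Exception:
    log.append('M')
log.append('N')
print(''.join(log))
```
LN

TypeError matches tuple containing it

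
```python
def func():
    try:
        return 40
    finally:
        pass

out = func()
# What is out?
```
40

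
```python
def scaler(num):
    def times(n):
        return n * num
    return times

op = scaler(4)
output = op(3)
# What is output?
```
12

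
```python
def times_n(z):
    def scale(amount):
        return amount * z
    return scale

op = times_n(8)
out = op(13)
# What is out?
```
104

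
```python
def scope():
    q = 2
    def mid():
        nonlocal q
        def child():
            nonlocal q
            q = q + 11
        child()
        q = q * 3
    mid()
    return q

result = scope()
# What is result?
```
39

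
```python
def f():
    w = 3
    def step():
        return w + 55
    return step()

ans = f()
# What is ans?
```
58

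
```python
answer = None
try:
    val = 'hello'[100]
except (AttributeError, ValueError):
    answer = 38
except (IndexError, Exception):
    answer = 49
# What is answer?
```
49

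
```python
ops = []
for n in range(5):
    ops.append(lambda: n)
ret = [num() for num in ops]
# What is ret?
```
[4, 4, 4, 4, 4]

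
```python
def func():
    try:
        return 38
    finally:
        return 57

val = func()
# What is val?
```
57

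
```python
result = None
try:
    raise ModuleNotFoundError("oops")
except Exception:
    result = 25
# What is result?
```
25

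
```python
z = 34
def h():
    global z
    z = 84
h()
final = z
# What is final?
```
84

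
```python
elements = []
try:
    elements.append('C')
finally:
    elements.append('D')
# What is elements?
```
['C', 'D']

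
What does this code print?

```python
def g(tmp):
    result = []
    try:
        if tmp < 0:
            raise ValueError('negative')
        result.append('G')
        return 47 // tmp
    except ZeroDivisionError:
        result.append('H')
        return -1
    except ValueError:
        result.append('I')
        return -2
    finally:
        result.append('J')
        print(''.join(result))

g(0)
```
GHJ

tmp=0 causes ZeroDivisionError, caught, finally prints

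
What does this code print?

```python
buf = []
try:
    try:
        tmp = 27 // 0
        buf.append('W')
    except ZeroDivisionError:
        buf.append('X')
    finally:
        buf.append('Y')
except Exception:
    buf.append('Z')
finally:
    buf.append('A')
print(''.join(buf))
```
XYA

Both finally blocks run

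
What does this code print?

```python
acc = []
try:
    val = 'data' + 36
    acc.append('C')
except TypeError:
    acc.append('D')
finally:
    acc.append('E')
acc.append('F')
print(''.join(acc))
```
DEF

finally always runs, even after exception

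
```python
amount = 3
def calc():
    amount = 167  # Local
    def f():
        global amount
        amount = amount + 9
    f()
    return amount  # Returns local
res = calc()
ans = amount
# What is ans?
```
12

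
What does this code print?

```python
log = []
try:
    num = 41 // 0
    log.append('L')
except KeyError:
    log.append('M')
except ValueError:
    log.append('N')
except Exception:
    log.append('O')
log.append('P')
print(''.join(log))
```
OP

ZeroDivisionError not specifically caught, falls to Exception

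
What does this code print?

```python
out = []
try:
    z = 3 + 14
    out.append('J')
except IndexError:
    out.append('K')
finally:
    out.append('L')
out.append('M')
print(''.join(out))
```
JLM

finally runs after normal execution too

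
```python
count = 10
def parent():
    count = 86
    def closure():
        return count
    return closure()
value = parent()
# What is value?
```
86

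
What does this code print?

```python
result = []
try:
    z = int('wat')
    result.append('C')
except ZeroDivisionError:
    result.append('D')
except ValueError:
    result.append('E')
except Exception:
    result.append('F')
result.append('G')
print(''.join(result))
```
EG

ValueError matches before generic Exception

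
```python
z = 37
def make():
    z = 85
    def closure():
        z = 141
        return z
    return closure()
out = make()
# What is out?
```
141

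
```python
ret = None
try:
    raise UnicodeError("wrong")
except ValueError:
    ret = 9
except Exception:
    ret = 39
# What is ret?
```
9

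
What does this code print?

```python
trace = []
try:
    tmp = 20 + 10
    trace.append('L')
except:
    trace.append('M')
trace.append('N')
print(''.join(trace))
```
LN

No exception, try block completes normally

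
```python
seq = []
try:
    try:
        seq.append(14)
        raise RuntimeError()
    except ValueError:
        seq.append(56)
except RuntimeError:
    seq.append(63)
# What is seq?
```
[14, 63]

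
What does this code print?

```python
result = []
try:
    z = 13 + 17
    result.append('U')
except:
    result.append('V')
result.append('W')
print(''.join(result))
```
UW

No exception, try block completes normally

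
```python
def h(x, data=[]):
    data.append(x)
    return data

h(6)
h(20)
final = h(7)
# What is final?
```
[6, 20, 7]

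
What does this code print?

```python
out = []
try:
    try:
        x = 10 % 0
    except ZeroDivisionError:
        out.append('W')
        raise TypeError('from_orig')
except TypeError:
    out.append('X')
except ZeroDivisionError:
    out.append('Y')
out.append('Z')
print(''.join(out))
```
WXZ

TypeError raised and caught, original ZeroDivisionError not re-raised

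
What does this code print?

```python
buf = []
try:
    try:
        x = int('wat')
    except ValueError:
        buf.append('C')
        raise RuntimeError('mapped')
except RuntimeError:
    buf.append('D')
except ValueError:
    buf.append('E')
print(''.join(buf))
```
CD

New RuntimeError raised, caught by outer RuntimeError handler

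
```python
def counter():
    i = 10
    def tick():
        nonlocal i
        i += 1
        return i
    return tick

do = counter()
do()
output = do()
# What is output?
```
12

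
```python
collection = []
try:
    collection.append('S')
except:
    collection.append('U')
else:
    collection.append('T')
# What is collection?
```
['S', 'T']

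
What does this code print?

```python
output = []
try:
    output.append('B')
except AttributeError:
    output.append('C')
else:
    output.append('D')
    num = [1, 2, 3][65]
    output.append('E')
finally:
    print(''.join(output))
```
BD

Try succeeds, else appends 'D', IndexError in else is uncaught, finally prints before exception propagates ('E' never appended)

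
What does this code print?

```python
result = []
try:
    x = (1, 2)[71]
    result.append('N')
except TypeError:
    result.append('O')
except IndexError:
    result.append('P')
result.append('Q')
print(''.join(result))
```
PQ

IndexError is caught by its specific handler, not TypeError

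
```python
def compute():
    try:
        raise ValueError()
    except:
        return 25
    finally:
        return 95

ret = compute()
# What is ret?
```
95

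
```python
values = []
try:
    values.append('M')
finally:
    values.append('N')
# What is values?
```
['M', 'N']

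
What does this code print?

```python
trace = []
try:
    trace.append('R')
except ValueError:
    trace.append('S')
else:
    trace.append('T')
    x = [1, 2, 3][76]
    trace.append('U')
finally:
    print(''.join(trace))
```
RT

Try succeeds, else appends 'T', IndexError in else is uncaught, finally prints before exception propagates ('U' never appended)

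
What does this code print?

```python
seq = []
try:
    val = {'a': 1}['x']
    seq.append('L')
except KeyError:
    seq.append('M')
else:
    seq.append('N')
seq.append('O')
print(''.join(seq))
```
MO

else block skipped when exception is caught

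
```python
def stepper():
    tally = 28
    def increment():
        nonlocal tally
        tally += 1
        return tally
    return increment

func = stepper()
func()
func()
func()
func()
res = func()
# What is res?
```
33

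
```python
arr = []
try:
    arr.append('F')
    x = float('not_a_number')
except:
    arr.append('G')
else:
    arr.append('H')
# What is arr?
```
['F', 'G']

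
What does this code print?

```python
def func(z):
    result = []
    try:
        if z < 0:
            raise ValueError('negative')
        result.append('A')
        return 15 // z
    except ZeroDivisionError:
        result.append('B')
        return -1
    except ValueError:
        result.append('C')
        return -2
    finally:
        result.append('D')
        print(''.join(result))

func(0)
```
ABD

z=0 causes ZeroDivisionError, caught, finally prints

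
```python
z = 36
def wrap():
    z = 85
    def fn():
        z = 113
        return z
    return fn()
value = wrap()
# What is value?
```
113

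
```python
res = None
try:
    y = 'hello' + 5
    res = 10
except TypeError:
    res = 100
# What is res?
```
100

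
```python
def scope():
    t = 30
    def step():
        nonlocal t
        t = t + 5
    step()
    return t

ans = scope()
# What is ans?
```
35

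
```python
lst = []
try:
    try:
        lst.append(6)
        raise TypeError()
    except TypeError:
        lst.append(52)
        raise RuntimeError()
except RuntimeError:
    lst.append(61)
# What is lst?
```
[6, 52, 61]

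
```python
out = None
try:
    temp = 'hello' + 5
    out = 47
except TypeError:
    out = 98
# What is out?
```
98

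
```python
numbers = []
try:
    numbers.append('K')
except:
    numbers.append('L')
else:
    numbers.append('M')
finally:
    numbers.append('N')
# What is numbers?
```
['K', 'M', 'N']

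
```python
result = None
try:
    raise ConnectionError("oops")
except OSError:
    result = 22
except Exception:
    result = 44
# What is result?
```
22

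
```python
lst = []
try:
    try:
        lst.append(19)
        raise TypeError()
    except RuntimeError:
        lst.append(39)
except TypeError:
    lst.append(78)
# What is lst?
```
[19, 78]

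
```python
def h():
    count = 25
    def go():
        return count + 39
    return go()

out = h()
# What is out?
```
64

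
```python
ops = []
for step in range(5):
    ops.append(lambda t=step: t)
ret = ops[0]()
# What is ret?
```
0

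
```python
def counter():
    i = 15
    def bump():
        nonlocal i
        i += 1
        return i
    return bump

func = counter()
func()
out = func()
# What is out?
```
17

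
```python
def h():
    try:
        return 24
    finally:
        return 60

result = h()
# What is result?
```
60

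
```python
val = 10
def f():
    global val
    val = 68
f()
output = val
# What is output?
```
68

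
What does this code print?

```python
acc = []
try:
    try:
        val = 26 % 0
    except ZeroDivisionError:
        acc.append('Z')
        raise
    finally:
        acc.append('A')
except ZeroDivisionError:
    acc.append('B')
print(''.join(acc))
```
ZAB

finally runs before re-raised exception propagates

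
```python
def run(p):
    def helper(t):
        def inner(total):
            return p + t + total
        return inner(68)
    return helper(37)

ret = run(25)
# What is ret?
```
130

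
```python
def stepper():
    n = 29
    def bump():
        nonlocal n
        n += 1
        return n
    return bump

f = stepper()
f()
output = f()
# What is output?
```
31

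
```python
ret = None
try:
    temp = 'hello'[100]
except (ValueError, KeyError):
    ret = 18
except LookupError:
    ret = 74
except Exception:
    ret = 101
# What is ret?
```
74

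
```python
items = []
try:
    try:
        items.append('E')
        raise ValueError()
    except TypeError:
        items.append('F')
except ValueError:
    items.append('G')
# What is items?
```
['E', 'G']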